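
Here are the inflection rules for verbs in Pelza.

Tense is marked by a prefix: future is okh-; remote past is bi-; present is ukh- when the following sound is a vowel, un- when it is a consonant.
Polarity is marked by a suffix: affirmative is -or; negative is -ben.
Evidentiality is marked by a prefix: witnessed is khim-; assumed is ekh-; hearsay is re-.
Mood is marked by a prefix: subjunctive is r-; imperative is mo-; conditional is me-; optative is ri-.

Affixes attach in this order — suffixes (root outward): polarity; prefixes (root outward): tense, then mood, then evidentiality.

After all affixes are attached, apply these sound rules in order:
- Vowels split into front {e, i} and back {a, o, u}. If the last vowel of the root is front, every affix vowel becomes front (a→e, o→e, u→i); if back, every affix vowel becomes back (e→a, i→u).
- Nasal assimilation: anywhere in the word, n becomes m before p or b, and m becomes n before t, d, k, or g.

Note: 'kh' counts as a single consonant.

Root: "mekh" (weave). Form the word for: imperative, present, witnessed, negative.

khimmeinmekhben

Attach tense present un- (before consonant 'm') → unmekh.
Attach polarity negative -ben → unmekhben.
Attach mood imperative mo- → mounmekhben.
Attach evidentiality witnessed khim- → khimmounmekhben.
Apply vowel harmony: khimmounmekhben → khimmeinmekhben.
Nasal assimilation: no change.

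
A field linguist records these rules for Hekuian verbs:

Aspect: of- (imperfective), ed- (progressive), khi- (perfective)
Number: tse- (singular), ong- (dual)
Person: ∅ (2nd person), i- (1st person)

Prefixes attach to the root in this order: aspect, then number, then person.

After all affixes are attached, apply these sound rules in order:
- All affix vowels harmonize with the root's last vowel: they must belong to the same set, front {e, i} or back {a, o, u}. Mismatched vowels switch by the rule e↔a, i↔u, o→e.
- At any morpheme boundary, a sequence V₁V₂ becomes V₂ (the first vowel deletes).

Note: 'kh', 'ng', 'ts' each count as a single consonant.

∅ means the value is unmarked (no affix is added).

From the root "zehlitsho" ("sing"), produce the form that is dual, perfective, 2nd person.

ongkhuzehlitsho

Attach aspect perfective khi- → khizehlitsho.
Attach number dual ong- → ongkhizehlitsho.
person = 2nd person: zero marking, form stays ongkhizehlitsho.
Apply vowel harmony: ongkhizehlitsho → ongkhuzehlitsho.
Vowel deletion: no change.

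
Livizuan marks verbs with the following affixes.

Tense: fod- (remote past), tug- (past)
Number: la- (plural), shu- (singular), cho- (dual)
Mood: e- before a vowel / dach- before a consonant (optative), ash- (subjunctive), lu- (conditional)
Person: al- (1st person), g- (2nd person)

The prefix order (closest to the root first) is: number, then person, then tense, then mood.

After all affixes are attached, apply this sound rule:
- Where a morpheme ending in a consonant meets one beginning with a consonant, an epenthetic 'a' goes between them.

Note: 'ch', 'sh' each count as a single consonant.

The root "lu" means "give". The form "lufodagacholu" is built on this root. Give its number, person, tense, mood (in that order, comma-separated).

Segment: lu-fod-g-cho-lu.
number: cho- → dual.
person: g- → 2nd person.
tense: fod- → remote past.
mood: lu- → conditional.

dual, 2nd person, remote past, conditional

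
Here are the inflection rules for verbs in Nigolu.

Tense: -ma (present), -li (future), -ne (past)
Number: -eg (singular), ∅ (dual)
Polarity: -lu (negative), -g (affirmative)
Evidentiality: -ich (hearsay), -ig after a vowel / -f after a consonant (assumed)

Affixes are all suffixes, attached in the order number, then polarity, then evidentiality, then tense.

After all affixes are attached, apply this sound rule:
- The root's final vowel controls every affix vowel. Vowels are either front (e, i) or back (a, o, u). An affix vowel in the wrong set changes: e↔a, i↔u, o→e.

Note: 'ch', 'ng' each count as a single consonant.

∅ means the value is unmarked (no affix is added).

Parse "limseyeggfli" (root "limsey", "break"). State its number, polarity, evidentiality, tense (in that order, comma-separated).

Segment: limsey-eg-g-f-li.
number: -eg → singular.
polarity: -g → affirmative.
evidentiality: -ig/f → assumed.
tense: -li → future.

singular, affirmative, assumed, future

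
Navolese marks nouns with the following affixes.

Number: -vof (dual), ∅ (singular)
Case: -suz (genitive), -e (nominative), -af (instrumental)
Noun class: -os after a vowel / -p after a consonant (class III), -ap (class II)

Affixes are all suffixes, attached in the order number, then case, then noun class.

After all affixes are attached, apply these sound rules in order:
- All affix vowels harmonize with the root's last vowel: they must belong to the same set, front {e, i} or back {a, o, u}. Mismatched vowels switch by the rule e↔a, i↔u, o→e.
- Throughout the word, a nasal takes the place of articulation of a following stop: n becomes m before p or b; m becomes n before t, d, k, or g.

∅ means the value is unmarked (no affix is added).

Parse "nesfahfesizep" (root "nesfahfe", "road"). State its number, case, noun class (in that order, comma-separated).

singular, genitive, class II

Segment: nesfahfe-suz-ap.
number: ∅ → singular.
case: -suz → genitive.
noun class: -ap → class II.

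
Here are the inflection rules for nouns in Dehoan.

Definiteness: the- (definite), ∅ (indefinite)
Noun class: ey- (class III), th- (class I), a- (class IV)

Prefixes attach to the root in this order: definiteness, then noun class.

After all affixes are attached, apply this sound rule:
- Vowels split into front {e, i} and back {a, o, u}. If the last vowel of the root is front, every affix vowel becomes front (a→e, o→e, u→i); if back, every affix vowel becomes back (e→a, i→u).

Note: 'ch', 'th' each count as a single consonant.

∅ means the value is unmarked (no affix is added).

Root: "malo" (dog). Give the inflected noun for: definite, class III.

Attach definiteness definite the- → themalo.
Attach noun class class III ey- → eythemalo.
Apply vowel harmony: eythemalo → aythamalo.

aythamalo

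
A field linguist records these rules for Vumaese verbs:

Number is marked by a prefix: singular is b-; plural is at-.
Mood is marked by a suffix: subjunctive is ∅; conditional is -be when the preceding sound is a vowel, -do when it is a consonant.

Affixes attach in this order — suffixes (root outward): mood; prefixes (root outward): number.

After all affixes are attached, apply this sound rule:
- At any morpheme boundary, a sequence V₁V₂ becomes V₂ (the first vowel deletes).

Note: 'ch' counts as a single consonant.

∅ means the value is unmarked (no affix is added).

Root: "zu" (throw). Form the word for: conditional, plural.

atzube

Attach mood conditional -be (after vowel 'u') → zube.
Attach number plural at- → atzube.
Vowel deletion: no change.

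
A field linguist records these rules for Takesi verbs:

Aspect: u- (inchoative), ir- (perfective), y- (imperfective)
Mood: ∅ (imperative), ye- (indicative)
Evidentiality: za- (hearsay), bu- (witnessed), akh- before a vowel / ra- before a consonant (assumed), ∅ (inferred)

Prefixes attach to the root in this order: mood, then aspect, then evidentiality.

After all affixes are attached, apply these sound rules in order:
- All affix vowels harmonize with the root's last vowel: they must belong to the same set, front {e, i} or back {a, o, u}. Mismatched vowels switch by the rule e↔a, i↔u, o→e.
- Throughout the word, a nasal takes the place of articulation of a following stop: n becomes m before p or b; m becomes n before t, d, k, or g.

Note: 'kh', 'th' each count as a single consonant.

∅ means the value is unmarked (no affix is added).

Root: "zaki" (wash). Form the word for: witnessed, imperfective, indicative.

Attach mood indicative ye- → yezaki.
Attach aspect imperfective y- → yyezaki.
Attach evidentiality witnessed bu- → buyyezaki.
Apply vowel harmony: buyyezaki → biyyezaki.
Nasal assimilation: no change.

biyyezaki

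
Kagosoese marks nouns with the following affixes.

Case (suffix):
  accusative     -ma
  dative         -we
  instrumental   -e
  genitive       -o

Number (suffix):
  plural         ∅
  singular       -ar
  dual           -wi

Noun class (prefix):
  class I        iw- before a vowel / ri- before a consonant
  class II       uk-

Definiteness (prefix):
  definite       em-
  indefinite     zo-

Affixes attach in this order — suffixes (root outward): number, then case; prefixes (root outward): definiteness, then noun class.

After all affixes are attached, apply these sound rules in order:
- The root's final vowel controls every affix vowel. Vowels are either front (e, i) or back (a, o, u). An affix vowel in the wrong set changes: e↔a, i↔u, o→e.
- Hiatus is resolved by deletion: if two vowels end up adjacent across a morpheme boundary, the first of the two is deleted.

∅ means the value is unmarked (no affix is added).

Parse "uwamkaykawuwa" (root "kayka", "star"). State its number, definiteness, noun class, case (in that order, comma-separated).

Segment: iw-em-kayka-wi-we.
number: -wi → dual.
definiteness: em- → definite.
noun class: iw/ri- → class I.
case: -we → dative.

dual, definite, class I, dative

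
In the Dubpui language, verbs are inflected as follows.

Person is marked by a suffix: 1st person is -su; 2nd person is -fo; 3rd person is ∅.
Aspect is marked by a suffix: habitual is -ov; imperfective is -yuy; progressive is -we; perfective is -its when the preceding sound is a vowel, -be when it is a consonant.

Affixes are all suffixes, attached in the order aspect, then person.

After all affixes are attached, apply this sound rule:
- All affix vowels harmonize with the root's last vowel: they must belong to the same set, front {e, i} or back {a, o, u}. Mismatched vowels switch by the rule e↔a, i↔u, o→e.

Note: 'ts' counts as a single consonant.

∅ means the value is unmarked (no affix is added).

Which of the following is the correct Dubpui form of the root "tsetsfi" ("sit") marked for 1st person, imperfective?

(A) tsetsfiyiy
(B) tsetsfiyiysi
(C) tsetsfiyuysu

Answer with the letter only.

Attach aspect imperfective -yuy → tsetsfiyuy.
Attach person 1st person -su → tsetsfiyuysu.
Apply vowel harmony: tsetsfiyuysu → tsetsfiyiysi.
So the correct form is tsetsfiyiysi, option (B).
(A) tsetsfiyiy is wrong: it uses 3rd person instead of 1st person for person.
(C) tsetsfiyuysu is wrong: it fails to apply the sound rule(s).

B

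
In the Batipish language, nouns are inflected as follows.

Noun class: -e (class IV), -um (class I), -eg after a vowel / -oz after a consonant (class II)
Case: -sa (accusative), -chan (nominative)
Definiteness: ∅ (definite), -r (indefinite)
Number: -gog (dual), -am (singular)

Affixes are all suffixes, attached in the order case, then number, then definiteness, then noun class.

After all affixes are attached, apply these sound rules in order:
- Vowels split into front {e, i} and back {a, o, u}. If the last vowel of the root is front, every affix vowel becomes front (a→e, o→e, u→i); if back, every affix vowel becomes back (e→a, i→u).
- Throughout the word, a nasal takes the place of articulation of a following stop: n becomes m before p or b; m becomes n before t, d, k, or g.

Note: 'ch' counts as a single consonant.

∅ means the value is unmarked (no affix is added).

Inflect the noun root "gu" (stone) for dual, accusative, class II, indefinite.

gusagogroz

Attach case accusative -sa → gusa.
Attach number dual -gog → gusagog.
Attach definiteness indefinite -r → gusagogr.
Attach noun class class II -oz (after consonant 'r') → gusagogroz.
Vowel harmony: no change.
Nasal assimilation: no change.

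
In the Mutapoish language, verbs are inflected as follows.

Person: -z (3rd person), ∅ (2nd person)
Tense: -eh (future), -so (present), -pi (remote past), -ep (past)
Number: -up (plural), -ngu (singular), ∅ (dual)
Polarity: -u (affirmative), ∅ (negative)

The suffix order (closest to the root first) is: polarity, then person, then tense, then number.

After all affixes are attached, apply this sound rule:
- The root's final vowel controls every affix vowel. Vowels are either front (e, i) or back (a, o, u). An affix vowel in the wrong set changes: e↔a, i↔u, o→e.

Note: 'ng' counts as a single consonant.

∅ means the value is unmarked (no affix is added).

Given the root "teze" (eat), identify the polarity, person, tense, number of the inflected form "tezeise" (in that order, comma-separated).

affirmative, 2nd person, present, dual

Segment: teze-u-so.
polarity: -u → affirmative.
person: ∅ → 2nd person.
tense: -so → present.
number: ∅ → dual.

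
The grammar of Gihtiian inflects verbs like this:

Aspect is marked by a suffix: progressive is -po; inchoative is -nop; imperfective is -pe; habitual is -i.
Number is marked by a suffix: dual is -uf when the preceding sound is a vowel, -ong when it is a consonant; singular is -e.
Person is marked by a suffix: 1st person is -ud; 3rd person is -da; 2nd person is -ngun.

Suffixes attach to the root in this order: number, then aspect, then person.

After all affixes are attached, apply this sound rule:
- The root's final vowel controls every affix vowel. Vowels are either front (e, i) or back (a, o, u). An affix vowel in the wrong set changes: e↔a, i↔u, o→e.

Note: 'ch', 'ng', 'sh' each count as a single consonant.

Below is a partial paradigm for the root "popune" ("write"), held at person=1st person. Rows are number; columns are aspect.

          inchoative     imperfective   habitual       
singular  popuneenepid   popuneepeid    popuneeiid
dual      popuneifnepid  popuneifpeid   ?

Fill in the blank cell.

popuneifiid

Attach number dual -uf (after vowel 'e') → popuneuf.
Attach aspect habitual -i → popuneufi.
Attach person 1st person -ud → popuneufiud.
Apply vowel harmony: popuneufiud → popuneifiid.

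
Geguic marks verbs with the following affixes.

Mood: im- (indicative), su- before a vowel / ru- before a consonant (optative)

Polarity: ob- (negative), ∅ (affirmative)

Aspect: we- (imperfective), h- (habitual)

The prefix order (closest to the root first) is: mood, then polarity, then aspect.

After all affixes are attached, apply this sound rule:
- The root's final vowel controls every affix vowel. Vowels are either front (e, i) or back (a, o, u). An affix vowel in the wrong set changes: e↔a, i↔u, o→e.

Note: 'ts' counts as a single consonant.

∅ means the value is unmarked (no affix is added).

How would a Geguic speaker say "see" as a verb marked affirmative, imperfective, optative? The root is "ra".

Attach mood optative ru- (before consonant 'r') → rura.
polarity = affirmative: zero marking, form stays rura.
Attach aspect imperfective we- → werura.
Apply vowel harmony: werura → warura.

warura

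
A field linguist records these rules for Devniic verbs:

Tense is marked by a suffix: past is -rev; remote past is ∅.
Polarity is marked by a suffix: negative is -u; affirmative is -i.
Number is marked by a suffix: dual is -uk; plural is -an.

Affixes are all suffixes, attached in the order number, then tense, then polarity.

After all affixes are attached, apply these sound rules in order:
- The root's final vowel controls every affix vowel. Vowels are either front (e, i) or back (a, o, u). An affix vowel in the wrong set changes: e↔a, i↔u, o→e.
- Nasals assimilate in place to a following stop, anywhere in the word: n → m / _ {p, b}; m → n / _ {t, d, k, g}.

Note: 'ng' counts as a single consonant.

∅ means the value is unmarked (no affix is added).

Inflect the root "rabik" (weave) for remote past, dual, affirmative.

Attach number dual -uk → rabikuk.
tense = remote past: zero marking, form stays rabikuk.
Attach polarity affirmative -i → rabikuki.
Apply vowel harmony: rabikuki → rabikiki.
Nasal assimilation: no change.

rabikiki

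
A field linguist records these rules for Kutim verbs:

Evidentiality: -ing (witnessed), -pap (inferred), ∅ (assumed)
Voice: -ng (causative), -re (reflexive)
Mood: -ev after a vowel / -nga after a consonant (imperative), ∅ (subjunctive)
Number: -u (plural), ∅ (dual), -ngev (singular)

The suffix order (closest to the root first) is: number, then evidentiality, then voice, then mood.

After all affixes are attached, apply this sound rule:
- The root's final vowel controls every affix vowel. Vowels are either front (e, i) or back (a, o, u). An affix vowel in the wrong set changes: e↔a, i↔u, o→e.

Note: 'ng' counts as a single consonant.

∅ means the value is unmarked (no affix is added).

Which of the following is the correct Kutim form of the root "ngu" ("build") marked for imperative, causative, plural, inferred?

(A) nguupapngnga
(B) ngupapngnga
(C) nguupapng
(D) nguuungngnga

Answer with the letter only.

A

Attach number plural -u → nguu.
Attach evidentiality inferred -pap → nguupap.
Attach voice causative -ng → nguupapng.
Attach mood imperative -nga (after consonant 'ng') → nguupapngnga.
Vowel harmony: no change.
So the correct form is nguupapngnga, option (A).
(D) nguuungngnga is wrong: it uses witnessed instead of inferred for evidentiality.
(B) ngupapngnga is wrong: it uses dual instead of plural for number.
(C) nguupapng is wrong: it uses subjunctive instead of imperative for mood.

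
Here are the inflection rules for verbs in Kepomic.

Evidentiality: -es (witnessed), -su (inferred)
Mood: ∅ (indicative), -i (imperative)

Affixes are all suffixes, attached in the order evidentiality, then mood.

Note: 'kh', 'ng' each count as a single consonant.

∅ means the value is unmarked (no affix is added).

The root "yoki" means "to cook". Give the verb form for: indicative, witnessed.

Attach evidentiality witnessed -es → yokies.
mood = indicative: zero marking, form stays yokies.

yokies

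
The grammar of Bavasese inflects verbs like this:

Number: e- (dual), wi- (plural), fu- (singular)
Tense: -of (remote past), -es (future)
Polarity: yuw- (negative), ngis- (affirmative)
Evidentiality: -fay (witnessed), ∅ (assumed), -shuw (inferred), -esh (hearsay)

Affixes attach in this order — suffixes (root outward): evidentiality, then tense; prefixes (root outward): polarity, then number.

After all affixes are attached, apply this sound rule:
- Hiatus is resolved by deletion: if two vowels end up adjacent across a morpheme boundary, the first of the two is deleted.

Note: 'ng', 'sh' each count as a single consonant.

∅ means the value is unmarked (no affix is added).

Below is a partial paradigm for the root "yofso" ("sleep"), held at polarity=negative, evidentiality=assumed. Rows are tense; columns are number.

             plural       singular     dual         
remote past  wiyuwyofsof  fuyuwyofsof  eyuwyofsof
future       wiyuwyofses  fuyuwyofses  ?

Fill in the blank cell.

Attach polarity negative yuw- → yuwyofso.
evidentiality = assumed: zero marking, form stays yuwyofso.
Attach number dual e- → eyuwyofso.
Attach tense future -es → eyuwyofsoes.
Apply vowel deletion: eyuwyofsoes → eyuwyofses.

eyuwyofses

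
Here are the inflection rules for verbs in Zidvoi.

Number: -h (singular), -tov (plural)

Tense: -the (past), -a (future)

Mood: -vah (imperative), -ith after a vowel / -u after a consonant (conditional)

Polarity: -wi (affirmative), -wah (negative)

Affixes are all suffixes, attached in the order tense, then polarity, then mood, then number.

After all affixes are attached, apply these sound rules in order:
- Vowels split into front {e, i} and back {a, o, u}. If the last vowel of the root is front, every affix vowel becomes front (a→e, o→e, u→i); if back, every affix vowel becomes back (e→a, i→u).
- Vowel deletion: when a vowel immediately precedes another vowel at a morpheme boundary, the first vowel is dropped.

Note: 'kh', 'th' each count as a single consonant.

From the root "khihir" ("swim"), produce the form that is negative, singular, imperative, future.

khihirewehvehh

Attach tense future -a → khihira.
Attach polarity negative -wah → khihirawah.
Attach mood imperative -vah → khihirawahvah.
Attach number singular -h → khihirawahvahh.
Apply vowel harmony: khihirawahvahh → khihirewehvehh.
Vowel deletion: no change.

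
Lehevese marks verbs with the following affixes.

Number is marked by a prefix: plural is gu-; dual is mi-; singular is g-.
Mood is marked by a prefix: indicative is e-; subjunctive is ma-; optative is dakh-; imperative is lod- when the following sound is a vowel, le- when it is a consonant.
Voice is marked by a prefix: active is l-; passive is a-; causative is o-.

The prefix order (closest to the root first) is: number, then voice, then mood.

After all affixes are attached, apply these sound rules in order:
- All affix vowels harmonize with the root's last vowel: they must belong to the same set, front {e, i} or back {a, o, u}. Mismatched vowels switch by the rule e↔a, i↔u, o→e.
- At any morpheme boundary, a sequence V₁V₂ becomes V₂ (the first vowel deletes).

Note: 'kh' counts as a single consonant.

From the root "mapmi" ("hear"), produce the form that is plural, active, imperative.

Attach number plural gu- → gumapmi.
Attach voice active l- → lgumapmi.
Attach mood imperative le- (before consonant 'l') → lelgumapmi.
Apply vowel harmony: lelgumapmi → lelgimapmi.
Vowel deletion: no change.

lelgimapmi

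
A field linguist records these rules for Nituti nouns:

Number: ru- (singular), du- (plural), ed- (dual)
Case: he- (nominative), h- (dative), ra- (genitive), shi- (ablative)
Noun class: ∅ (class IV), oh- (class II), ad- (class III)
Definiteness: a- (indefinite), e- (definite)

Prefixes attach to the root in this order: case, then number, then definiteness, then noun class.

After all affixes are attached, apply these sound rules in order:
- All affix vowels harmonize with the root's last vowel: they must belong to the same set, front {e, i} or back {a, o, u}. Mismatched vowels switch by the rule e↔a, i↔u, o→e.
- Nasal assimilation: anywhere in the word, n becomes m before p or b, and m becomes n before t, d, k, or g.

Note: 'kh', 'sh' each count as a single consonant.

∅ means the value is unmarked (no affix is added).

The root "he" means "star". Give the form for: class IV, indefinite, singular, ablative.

Attach case ablative shi- → shihe.
Attach number singular ru- → rushihe.
Attach definiteness indefinite a- → arushihe.
noun class = class IV: zero marking, form stays arushihe.
Apply vowel harmony: arushihe → erishihe.
Nasal assimilation: no change.

erishihe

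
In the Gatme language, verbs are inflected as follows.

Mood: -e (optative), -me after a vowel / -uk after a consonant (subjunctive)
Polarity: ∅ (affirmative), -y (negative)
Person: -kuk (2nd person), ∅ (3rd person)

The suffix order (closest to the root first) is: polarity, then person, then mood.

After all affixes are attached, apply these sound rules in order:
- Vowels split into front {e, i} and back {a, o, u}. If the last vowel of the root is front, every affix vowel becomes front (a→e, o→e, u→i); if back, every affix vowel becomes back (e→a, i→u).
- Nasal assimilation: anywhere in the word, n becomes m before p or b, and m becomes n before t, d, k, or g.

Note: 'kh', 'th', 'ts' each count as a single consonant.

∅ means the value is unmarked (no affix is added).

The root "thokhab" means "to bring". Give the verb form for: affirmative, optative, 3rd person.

polarity = affirmative: zero marking, form stays thokhab.
person = 3rd person: zero marking, form stays thokhab.
Attach mood optative -e → thokhabe.
Apply vowel harmony: thokhabe → thokhaba.
Nasal assimilation: no change.

thokhaba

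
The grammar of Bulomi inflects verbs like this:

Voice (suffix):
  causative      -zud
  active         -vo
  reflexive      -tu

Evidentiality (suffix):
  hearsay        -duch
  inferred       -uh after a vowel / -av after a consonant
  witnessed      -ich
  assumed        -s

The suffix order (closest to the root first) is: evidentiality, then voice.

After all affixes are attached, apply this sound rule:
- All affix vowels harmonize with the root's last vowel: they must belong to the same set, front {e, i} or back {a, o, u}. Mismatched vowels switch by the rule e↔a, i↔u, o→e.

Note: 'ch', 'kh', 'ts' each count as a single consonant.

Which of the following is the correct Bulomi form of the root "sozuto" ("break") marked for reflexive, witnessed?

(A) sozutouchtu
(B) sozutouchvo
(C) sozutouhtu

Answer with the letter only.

Attach evidentiality witnessed -ich → sozutoich.
Attach voice reflexive -tu → sozutoichtu.
Apply vowel harmony: sozutoichtu → sozutouchtu.
So the correct form is sozutouchtu, option (A).
(C) sozutouhtu is wrong: it uses inferred instead of witnessed for evidentiality.
(B) sozutouchvo is wrong: it uses active instead of reflexive for voice.

A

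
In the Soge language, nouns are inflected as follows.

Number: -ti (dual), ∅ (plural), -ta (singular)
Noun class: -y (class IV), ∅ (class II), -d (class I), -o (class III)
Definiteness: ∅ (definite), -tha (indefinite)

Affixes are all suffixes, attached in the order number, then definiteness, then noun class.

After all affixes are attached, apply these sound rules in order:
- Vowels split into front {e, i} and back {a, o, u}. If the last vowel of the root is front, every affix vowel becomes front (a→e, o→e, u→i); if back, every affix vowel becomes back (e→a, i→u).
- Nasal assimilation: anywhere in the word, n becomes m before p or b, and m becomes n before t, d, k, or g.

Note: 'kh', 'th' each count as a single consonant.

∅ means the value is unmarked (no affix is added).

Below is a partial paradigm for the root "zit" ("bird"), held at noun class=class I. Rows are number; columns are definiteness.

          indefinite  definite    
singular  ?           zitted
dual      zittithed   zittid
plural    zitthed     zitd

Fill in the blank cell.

Attach number singular -ta → zitta.
Attach definiteness indefinite -tha → zittatha.
Attach noun class class I -d → zittathad.
Apply vowel harmony: zittathad → zittethed.
Nasal assimilation: no change.

zittethed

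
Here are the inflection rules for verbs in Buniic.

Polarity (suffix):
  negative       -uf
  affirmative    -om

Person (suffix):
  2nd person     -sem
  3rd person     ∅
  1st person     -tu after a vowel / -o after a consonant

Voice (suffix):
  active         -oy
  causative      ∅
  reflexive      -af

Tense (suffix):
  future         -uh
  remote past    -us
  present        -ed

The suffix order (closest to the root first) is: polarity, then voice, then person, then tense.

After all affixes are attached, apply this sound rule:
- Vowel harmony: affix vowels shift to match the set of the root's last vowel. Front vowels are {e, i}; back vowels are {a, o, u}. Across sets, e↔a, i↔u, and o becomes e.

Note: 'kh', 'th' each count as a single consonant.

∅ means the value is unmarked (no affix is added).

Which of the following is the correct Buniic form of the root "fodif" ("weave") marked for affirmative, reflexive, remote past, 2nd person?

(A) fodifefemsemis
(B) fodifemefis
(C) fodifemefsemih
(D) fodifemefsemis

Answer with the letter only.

Attach polarity affirmative -om → fodifom.
Attach voice reflexive -af → fodifomaf.
Attach person 2nd person -sem → fodifomafsem.
Attach tense remote past -us → fodifomafsemus.
Apply vowel harmony: fodifomafsemus → fodifemefsemis.
So the correct form is fodifemefsemis, option (D).
(B) fodifemefis is wrong: it uses 3rd person instead of 2nd person for person.
(A) fodifefemsemis is wrong: it has the affixes in the wrong order.
(C) fodifemefsemih is wrong: it uses future instead of remote past for tense.

D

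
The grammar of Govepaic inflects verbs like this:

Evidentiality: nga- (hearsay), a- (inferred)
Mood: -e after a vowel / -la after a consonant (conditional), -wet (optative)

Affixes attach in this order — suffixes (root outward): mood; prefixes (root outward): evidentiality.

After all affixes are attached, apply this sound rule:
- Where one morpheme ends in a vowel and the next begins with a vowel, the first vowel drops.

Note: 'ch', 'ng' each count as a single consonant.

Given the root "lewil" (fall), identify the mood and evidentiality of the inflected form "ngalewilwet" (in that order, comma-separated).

Segment: nga-lewil-wet.
mood: -wet → optative.
evidentiality: nga- → hearsay.

optative, hearsay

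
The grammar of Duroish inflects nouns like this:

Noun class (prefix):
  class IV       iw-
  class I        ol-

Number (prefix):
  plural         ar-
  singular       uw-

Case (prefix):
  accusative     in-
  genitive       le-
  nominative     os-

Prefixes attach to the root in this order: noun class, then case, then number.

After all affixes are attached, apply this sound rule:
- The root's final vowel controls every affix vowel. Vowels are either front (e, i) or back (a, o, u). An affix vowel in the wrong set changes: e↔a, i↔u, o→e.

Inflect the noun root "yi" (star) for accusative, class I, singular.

Attach noun class class I ol- → olyi.
Attach case accusative in- → inolyi.
Attach number singular uw- → uwinolyi.
Apply vowel harmony: uwinolyi → iwinelyi.

iwinelyi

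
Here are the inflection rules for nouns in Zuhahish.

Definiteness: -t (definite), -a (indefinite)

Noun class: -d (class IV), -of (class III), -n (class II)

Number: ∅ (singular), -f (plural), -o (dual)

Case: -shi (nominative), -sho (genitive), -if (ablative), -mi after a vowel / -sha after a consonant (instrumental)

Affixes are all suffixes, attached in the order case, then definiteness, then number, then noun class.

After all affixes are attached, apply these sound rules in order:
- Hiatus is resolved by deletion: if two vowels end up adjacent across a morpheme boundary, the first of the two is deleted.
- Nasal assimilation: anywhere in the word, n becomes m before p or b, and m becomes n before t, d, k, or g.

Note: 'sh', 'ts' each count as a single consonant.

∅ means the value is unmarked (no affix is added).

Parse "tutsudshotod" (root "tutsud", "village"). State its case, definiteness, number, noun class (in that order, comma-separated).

Segment: tutsud-sho-t-o-d.
case: -sho → genitive.
definiteness: -t → definite.
number: -o → dual.
noun class: -d → class IV.

genitive, definite, dual, class IV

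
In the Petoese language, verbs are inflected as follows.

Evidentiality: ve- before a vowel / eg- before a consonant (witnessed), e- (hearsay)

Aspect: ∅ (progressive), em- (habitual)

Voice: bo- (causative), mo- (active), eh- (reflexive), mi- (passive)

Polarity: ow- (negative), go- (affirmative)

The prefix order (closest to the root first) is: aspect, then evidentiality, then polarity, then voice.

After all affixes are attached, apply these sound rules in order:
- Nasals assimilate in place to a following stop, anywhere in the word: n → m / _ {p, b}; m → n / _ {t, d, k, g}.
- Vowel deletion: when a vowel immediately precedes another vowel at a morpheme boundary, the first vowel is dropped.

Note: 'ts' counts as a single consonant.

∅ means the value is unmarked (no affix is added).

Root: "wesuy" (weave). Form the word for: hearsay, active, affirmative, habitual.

mogemwesuy

Attach aspect habitual em- → emwesuy.
Attach evidentiality hearsay e- → eemwesuy.
Attach polarity affirmative go- → goeemwesuy.
Attach voice active mo- → mogoeemwesuy.
Nasal assimilation: no change.
Apply vowel deletion: mogoeemwesuy → mogemwesuy.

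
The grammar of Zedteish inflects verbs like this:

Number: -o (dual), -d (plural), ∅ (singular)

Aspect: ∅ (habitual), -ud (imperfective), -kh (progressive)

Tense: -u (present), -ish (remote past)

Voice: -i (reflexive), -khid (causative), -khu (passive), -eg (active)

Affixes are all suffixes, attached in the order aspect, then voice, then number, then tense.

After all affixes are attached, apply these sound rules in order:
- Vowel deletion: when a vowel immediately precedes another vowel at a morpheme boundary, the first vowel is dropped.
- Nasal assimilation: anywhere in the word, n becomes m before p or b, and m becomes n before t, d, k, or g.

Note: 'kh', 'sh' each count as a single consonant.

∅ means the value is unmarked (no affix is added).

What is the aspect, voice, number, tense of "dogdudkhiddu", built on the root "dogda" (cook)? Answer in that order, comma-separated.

imperfective, causative, plural, present

Segment: dogda-ud-khid-d-u.
aspect: -ud → imperfective.
voice: -khid → causative.
number: -d → plural.
tense: -u → present.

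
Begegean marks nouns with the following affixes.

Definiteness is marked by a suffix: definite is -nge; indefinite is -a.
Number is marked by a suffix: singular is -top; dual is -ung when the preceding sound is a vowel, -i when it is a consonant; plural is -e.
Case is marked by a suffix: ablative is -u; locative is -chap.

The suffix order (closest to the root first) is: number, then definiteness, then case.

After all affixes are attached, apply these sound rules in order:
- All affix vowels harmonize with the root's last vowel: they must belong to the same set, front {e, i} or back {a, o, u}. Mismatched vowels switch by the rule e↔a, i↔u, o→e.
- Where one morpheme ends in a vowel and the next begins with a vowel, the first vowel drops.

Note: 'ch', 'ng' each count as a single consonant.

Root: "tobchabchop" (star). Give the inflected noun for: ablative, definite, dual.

tobchabchopungu

Attach number dual -i (after consonant 'p') → tobchabchopi.
Attach definiteness definite -nge → tobchabchopinge.
Attach case ablative -u → tobchabchopingeu.
Apply vowel harmony: tobchabchopingeu → tobchabchopungau.
Apply vowel deletion: tobchabchopungau → tobchabchopungu.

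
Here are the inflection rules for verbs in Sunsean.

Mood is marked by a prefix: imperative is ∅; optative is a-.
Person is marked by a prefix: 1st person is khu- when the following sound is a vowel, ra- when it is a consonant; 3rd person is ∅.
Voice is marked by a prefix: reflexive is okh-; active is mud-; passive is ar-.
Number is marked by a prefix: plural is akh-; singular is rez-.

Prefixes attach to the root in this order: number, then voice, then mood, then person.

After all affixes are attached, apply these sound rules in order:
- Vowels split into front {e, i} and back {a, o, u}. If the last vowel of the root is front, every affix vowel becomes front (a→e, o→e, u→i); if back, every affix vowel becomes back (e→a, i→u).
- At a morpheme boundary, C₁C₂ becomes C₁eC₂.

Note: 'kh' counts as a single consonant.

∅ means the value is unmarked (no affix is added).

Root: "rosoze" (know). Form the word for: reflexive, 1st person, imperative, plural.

Attach number plural akh- → akhrosoze.
Attach voice reflexive okh- → okhakhrosoze.
mood = imperative: zero marking, form stays okhakhrosoze.
Attach person 1st person khu- (before vowel 'o') → khuokhakhrosoze.
Apply vowel harmony: khuokhakhrosoze → khiekhekhrosoze.
Apply epenthesis: khiekhekhrosoze → khiekhekherosoze.

khiekhekherosoze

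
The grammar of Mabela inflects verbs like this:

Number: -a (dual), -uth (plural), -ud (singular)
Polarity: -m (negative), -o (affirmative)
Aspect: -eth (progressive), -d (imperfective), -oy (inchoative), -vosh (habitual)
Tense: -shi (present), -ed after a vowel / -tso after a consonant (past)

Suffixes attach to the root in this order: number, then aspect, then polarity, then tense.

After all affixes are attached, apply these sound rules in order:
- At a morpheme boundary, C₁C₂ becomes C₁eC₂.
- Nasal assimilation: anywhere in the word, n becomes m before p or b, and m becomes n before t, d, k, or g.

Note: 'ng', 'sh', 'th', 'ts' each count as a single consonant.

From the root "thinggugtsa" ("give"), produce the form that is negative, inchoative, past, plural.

thinggugtsauthoyemetso

Attach number plural -uth → thinggugtsauth.
Attach aspect inchoative -oy → thinggugtsauthoy.
Attach polarity negative -m → thinggugtsauthoym.
Attach tense past -tso (after consonant 'm') → thinggugtsauthoymtso.
Apply epenthesis: thinggugtsauthoymtso → thinggugtsauthoyemetso.
Nasal assimilation: no change.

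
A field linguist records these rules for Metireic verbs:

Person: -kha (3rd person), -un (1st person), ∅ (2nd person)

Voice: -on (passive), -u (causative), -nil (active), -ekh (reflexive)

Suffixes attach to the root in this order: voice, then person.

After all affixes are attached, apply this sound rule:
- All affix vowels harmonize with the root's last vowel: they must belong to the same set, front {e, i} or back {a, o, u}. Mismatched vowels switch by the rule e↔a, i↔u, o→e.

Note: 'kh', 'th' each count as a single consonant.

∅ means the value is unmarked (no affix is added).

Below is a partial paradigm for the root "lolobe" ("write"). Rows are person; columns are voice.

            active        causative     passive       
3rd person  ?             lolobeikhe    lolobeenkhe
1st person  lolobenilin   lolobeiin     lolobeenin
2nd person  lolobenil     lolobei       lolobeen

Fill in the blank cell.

lolobenilkhe

Attach voice active -nil → lolobenil.
Attach person 3rd person -kha → lolobenilkha.
Apply vowel harmony: lolobenilkha → lolobenilkhe.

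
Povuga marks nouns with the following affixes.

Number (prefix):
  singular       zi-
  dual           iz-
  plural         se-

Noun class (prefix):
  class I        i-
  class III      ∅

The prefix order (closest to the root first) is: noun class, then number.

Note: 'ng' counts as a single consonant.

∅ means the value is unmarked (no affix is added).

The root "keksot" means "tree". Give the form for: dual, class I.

izikeksot

Attach noun class class I i- → ikeksot.
Attach number dual iz- → izikeksot.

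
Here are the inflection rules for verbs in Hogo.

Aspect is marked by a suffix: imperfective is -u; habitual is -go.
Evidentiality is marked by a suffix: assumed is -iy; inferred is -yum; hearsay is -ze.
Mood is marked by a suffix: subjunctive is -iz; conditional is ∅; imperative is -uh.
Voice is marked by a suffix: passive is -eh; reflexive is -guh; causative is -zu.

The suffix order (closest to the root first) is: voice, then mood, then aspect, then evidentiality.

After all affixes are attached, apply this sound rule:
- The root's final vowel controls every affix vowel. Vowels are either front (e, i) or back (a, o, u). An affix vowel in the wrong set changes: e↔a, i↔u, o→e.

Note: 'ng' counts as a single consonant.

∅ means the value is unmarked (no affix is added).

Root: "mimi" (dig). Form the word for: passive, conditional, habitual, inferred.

Attach voice passive -eh → mimieh.
mood = conditional: zero marking, form stays mimieh.
Attach aspect habitual -go → mimiehgo.
Attach evidentiality inferred -yum → mimiehgoyum.
Apply vowel harmony: mimiehgoyum → mimiehgeyim.

mimiehgeyim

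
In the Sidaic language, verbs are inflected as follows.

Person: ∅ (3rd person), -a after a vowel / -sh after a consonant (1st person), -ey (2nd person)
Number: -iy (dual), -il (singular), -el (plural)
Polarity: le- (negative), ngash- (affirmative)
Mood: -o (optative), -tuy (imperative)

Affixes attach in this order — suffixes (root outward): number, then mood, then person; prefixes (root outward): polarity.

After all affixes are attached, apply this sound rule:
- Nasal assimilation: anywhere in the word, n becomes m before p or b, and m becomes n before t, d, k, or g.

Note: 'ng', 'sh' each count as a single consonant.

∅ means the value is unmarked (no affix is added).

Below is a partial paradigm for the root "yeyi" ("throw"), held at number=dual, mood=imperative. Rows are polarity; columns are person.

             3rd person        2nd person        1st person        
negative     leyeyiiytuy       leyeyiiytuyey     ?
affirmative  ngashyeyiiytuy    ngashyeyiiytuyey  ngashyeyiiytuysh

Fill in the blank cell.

leyeyiiytuysh

Attach polarity negative le- → leyeyi.
Attach number dual -iy → leyeyiiy.
Attach mood imperative -tuy → leyeyiiytuy.
Attach person 1st person -sh (after consonant 'y') → leyeyiiytuysh.
Nasal assimilation: no change.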